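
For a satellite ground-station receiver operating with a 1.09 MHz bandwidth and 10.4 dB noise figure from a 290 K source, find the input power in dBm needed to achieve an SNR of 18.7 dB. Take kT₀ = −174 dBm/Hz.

Sensitivity = −174 + 10 log₁₀(B) + NF + SNR_min
= −174 + 60.37 + 10.4 + 18.7
= −84.53 dBm → −84.5 dBm

−84.5 dBm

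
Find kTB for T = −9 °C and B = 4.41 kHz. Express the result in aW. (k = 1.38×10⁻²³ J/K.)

T = −9 °C + 273.15 = 264.15 K
P_n = kTB = 1.38×10⁻²³ × 264.15 × 4.41×10³ = 1.61×10⁻¹⁷ W = 16.1 aW

16.1 aW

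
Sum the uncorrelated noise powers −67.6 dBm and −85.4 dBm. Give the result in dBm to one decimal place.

−67.5 dBm

Convert to linear, add, convert back:
P₁ = 1.74×10⁻¹⁰ W, P₂ = 2.88×10⁻¹² W
P_tot = 1.77×10⁻¹⁰ W → 10 log₁₀(P_tot / 10⁻³) = −67.5 dBm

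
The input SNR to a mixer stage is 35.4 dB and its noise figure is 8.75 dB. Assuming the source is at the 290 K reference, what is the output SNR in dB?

26.65 dB

By definition F = SNR_in/SNR_out, so in dB: SNR_out = SNR_in − NF
SNR_out = 35.4 − 8.75 = 26.65 dB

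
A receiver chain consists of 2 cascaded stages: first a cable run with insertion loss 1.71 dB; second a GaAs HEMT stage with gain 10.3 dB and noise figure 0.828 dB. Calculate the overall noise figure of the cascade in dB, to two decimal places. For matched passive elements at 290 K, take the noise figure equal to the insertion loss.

Convert to linear (a loss of L dB is a gain of −L dB): F_i = 10^(NF_i/10), G_i = 10^(G_i,dB/10)
  Stage 1: F_1 = 10^(1.71/10) = 1.483, G_1 = 10^(−1.71/10) = 0.6745
  Stage 2: F_2 = 10^(0.828/10) = 1.210, G_2 = 10^(10.3/10) = 10.72
Friis cascade:
  F = 1.483 + (1.210 − 1)/0.6745 = 1.794
NF = 10 log₁₀(1.794) = 2.54 dB

2.54 dB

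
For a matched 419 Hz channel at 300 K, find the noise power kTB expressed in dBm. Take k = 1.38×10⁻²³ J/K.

−147.6 dBm

P_n = kTB = 1.38×10⁻²³ × 300 × 4.19×10² = 1.73×10⁻¹⁸ W
In dBm: 10 log₁₀(1.73×10⁻¹⁸ / 10⁻³) = −147.6 dBm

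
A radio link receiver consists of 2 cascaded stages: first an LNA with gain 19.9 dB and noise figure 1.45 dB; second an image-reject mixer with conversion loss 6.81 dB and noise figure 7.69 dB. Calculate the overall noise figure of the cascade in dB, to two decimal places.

Convert to linear (a loss of L dB is a gain of −L dB): F_i = 10^(NF_i/10), G_i = 10^(G_i,dB/10)
  Stage 1: F_1 = 10^(1.45/10) = 1.396, G_1 = 10^(19.9/10) = 97.72
  Stage 2: F_2 = 10^(7.69/10) = 5.875, G_2 = 10^(−6.81/10) = 0.2084
Friis cascade:
  F = 1.396 + (5.875 − 1)/97.72 = 1.446
NF = 10 log₁₀(1.446) = 1.60 dB

1.60 dB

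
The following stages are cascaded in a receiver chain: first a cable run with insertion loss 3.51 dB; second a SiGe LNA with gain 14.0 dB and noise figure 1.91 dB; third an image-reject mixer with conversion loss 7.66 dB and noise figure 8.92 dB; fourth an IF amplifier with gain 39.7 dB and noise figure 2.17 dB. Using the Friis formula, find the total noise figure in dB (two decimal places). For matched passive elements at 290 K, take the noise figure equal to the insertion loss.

6.46 dB

Convert to linear (a loss of L dB is a gain of −L dB): F_i = 10^(NF_i/10), G_i = 10^(G_i,dB/10)
  Stage 1: F_1 = 10^(3.51/10) = 2.244, G_1 = 10^(−3.51/10) = 0.4457
  Stage 2: F_2 = 10^(1.91/10) = 1.552, G_2 = 10^(14.0/10) = 25.12
  Stage 3: F_3 = 10^(8.92/10) = 7.798, G_3 = 10^(−7.66/10) = 0.1714
  Stage 4: F_4 = 10^(2.17/10) = 1.648, G_4 = 10^(39.7/10) = 9333
Friis cascade:
  F = 2.244 + (1.552 − 1)/0.4457 + (7.798 − 1)/11.19 + (1.648 − 1)/1.919 = 4.428
NF = 10 log₁₀(4.428) = 6.46 dB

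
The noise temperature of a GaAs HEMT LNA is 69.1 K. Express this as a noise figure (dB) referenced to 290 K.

F = 1 + T_e/T₀ = 1 + 69.1/290 = 1.23828
NF = 10 log₁₀(1.23828) = 0.928 dB

0.928 dB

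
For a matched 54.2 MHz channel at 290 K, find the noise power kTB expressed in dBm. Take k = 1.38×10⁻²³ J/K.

−96.6 dBm

P_n = kTB = 1.38×10⁻²³ × 290 × 5.42×10⁷ = 2.17×10⁻¹³ W
In dBm: 10 log₁₀(2.17×10⁻¹³ / 10⁻³) = −96.6 dBm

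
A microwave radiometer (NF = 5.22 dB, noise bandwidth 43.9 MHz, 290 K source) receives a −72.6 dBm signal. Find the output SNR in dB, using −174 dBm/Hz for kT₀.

19.8 dB

Noise floor: N = −174 + 10 log₁₀(B) + NF
10 log₁₀(4.39×10⁷) = 76.42 dB
N = −174 + 76.42 + 5.22 = −92.36 dBm
SNR = P_sig − N = −72.6 − (−92.36) = 19.76 dB → 19.8 dB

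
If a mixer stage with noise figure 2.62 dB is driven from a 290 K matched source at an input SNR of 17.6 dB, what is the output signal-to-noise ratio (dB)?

14.98 dB

By definition F = SNR_in/SNR_out, so in dB: SNR_out = SNR_in − NF
SNR_out = 17.6 − 2.62 = 14.98 dB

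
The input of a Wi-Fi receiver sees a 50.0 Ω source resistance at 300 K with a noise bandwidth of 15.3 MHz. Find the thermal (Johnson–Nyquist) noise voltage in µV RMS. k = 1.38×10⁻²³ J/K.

3.56 µV

V_n = √(4kTRB)
4kTRB = 4 × 1.38×10⁻²³ × 300 × 5.00×10¹ × 1.53×10⁷ = 1.27×10⁻¹¹ V²
V_n = √(1.27×10⁻¹¹) = 3.56×10⁻⁶ V = 3.56 µV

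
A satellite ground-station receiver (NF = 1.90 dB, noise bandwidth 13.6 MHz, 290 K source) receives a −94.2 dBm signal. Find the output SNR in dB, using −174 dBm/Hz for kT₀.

Noise floor: N = −174 + 10 log₁₀(B) + NF
10 log₁₀(1.36×10⁷) = 71.34 dB
N = −174 + 71.34 + 1.90 = −100.76 dBm
SNR = P_sig − N = −94.2 − (−100.76) = 6.56 dB → 6.6 dB

6.6 dB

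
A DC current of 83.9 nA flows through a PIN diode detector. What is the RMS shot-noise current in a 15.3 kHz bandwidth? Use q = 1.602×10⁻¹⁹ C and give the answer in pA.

20.3 pA

I_n = √(2qI·B)
2qI·B = 2 × 1.602×10⁻¹⁹ × 8.39×10⁻⁸ × 1.53×10⁴ = 4.11×10⁻²² A²
I_n = √(4.11×10⁻²²) = 2.03×10⁻¹¹ A = 20.3 pA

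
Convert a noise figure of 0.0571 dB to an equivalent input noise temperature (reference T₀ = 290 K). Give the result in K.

F = 10^(0.0571/10) = 1.01323
T_e = (F − 1)·T₀ = (1.01323 − 1) × 290 = 3.84 K

3.84 K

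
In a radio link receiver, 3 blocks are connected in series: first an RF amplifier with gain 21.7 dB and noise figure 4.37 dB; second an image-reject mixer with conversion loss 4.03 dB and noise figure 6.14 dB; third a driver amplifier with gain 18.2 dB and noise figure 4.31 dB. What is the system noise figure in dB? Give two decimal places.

4.45 dB

Convert to linear (a loss of L dB is a gain of −L dB): F_i = 10^(NF_i/10), G_i = 10^(G_i,dB/10)
  Stage 1: F_1 = 10^(4.37/10) = 2.735, G_1 = 10^(21.7/10) = 147.9
  Stage 2: F_2 = 10^(6.14/10) = 4.111, G_2 = 10^(−4.03/10) = 0.3954
  Stage 3: F_3 = 10^(4.31/10) = 2.698, G_3 = 10^(18.2/10) = 66.07
Friis cascade:
  F = 2.735 + (4.111 − 1)/147.9 + (2.698 − 1)/58.48 = 2.785
NF = 10 log₁₀(2.785) = 4.45 dB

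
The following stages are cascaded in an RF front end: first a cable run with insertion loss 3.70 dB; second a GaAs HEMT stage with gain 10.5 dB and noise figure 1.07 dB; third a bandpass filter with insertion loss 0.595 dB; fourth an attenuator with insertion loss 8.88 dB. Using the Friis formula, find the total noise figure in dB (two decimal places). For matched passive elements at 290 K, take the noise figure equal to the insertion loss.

Convert to linear (a loss of L dB is a gain of −L dB): F_i = 10^(NF_i/10), G_i = 10^(G_i,dB/10)
  Stage 1: F_1 = 10^(3.70/10) = 2.344, G_1 = 10^(−3.70/10) = 0.4266
  Stage 2: F_2 = 10^(1.07/10) = 1.279, G_2 = 10^(10.5/10) = 11.22
  Stage 3: F_3 = 10^(0.595/10) = 1.147, G_3 = 10^(−0.595/10) = 0.8720
  Stage 4: F_4 = 10^(8.88/10) = 7.727, G_4 = 10^(−8.88/10) = 0.1294
Friis cascade:
  F = 2.344 + (1.279 − 1)/0.4266 + (1.147 − 1)/4.786 + (7.727 − 1)/4.173 = 4.642
NF = 10 log₁₀(4.642) = 6.67 dB

6.67 dB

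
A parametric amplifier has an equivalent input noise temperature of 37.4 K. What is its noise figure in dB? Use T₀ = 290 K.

0.527 dB

F = 1 + T_e/T₀ = 1 + 37.4/290 = 1.12897
NF = 10 log₁₀(1.12897) = 0.527 dB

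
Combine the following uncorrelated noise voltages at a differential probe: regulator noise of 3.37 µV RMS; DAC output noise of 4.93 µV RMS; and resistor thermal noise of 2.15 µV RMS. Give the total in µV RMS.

6.35 µV

Uncorrelated sources add in power (mean-square): V_tot = √(ΣV_i²)
V_tot = √[(3.37×10⁻⁶)² + (4.93×10⁻⁶)² + (2.15×10⁻⁶)²] = 6.35×10⁻⁶ V = 6.35 µV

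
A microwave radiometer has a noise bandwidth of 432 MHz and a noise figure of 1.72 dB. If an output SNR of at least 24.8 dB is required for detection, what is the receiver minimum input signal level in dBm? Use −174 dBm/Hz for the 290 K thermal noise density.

Sensitivity = −174 + 10 log₁₀(B) + NF + SNR_min
= −174 + 86.35 + 1.72 + 24.8
= −61.13 dBm → −61.1 dBm

−61.1 dBm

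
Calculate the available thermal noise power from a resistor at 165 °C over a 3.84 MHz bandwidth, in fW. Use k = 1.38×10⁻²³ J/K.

23.2 fW

T = 165 °C + 273.15 = 438.15 K
P_n = kTB = 1.38×10⁻²³ × 438.15 × 3.84×10⁶ = 2.32×10⁻¹⁴ W = 23.2 fW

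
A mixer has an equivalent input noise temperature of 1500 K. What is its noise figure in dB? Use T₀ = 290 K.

7.90 dB

F = 1 + T_e/T₀ = 1 + 1500/290 = 6.17241
NF = 10 log₁₀(6.17241) = 7.90 dB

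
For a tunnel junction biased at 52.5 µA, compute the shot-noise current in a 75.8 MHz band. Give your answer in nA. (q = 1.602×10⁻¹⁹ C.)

I_n = √(2qI·B)
2qI·B = 2 × 1.602×10⁻¹⁹ × 5.25×10⁻⁵ × 7.58×10⁷ = 1.28×10⁻¹⁵ A²
I_n = √(1.28×10⁻¹⁵) = 3.57×10⁻⁸ A = 35.7 nA

35.7 nA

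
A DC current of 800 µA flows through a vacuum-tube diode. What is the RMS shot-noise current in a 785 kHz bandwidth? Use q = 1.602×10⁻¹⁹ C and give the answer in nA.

14.2 nA

I_n = √(2qI·B)
2qI·B = 2 × 1.602×10⁻¹⁹ × 8.00×10⁻⁴ × 7.85×10⁵ = 2.01×10⁻¹⁶ A²
I_n = √(2.01×10⁻¹⁶) = 1.42×10⁻⁸ A = 14.2 nA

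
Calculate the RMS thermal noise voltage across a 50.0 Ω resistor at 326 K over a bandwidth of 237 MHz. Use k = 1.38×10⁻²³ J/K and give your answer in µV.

V_n = √(4kTRB)
4kTRB = 4 × 1.38×10⁻²³ × 326 × 5.00×10¹ × 2.37×10⁸ = 2.13×10⁻¹⁰ V²
V_n = √(2.13×10⁻¹⁰) = 1.46×10⁻⁵ V = 14.6 µV

14.6 µV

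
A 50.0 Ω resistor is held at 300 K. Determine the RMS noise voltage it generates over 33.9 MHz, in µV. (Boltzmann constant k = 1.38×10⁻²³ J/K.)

V_n = √(4kTRB)
4kTRB = 4 × 1.38×10⁻²³ × 300 × 5.00×10¹ × 3.39×10⁷ = 2.81×10⁻¹¹ V²
V_n = √(2.81×10⁻¹¹) = 5.30×10⁻⁶ V = 5.30 µV

5.30 µV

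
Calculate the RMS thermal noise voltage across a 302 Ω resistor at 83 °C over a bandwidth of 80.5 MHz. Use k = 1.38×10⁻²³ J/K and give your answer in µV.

T = 83 °C + 273.15 = 356.15 K
V_n = √(4kTRB)
4kTRB = 4 × 1.38×10⁻²³ × 356.15 × 3.02×10² × 8.05×10⁷ = 4.78×10⁻¹⁰ V²
V_n = √(4.78×10⁻¹⁰) = 2.19×10⁻⁵ V = 21.9 µV

21.9 µV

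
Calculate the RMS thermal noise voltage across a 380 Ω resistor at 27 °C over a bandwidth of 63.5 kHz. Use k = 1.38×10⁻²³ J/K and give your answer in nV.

632 nV

T = 27 °C + 273.15 = 300.15 K
V_n = √(4kTRB)
4kTRB = 4 × 1.38×10⁻²³ × 300.15 × 3.80×10² × 6.35×10⁴ = 4.00×10⁻¹³ V²
V_n = √(4.00×10⁻¹³) = 6.32×10⁻⁷ V = 632 nV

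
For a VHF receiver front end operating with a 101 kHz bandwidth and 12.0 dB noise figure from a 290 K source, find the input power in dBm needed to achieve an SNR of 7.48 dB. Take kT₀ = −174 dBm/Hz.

−104.5 dBm

Sensitivity = −174 + 10 log₁₀(B) + NF + SNR_min
= −174 + 50.04 + 12.0 + 7.48
= −104.48 dBm → −104.5 dBm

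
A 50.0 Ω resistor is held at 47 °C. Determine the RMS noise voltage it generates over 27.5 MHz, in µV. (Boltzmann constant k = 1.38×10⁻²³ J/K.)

T = 47 °C + 273.15 = 320.15 K
V_n = √(4kTRB)
4kTRB = 4 × 1.38×10⁻²³ × 320.15 × 5.00×10¹ × 2.75×10⁷ = 2.43×10⁻¹¹ V²
V_n = √(2.43×10⁻¹¹) = 4.93×10⁻⁶ V = 4.93 µV

4.93 µV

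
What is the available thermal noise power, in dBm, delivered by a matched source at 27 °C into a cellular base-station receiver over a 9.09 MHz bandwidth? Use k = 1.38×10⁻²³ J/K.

T = 27 °C + 273.15 = 300.15 K
P_n = kTB = 1.38×10⁻²³ × 300.15 × 9.09×10⁶ = 3.77×10⁻¹⁴ W
In dBm: 10 log₁₀(3.77×10⁻¹⁴ / 10⁻³) = −104.2 dBm

−104.2 dBm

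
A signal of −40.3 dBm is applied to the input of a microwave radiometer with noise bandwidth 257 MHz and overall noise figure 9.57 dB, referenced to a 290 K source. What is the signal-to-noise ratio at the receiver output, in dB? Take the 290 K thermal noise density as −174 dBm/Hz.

40.0 dB

Noise floor: N = −174 + 10 log₁₀(B) + NF
10 log₁₀(2.57×10⁸) = 84.1 dB
N = −174 + 84.1 + 9.57 = −80.33 dBm
SNR = P_sig − N = −40.3 − (−80.33) = 40.03 dB → 40.0 dB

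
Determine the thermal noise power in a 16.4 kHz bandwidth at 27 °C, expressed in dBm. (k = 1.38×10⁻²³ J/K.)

−131.7 dBm

T = 27 °C + 273.15 = 300.15 K
P_n = kTB = 1.38×10⁻²³ × 300.15 × 1.64×10⁴ = 6.79×10⁻¹⁷ W
In dBm: 10 log₁₀(6.79×10⁻¹⁷ / 10⁻³) = −131.7 dBm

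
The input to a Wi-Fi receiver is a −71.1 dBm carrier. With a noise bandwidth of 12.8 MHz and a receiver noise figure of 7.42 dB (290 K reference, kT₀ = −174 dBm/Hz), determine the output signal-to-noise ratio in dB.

Noise floor: N = −174 + 10 log₁₀(B) + NF
10 log₁₀(1.28×10⁷) = 71.07 dB
N = −174 + 71.07 + 7.42 = −95.51 dBm
SNR = P_sig − N = −71.1 − (−95.51) = 24.41 dB → 24.4 dB

24.4 dB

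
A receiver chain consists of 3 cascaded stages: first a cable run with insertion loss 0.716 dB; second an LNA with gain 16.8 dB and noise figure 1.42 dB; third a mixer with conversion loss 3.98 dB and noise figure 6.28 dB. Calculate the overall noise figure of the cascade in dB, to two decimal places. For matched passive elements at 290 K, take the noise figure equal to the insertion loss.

Convert to linear (a loss of L dB is a gain of −L dB): F_i = 10^(NF_i/10), G_i = 10^(G_i,dB/10)
  Stage 1: F_1 = 10^(0.716/10) = 1.179, G_1 = 10^(−0.716/10) = 0.8480
  Stage 2: F_2 = 10^(1.42/10) = 1.387, G_2 = 10^(16.8/10) = 47.86
  Stage 3: F_3 = 10^(6.28/10) = 4.246, G_3 = 10^(−3.98/10) = 0.3999
Friis cascade:
  F = 1.179 + (1.387 − 1)/0.8480 + (4.246 − 1)/40.59 = 1.715
NF = 10 log₁₀(1.715) = 2.34 dB

2.34 dB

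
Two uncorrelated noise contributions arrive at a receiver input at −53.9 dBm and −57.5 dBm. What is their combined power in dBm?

Convert to linear, add, convert back:
P₁ = 4.07×10⁻⁹ W, P₂ = 1.78×10⁻⁹ W
P_tot = 5.85×10⁻⁹ W → 10 log₁₀(P_tot / 10⁻³) = −52.3 dBm

−52.3 dBm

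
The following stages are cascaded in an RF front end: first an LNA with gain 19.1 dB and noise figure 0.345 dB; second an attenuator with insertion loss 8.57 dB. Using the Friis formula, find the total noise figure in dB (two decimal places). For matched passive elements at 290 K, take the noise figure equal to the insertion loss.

Convert to linear (a loss of L dB is a gain of −L dB): F_i = 10^(NF_i/10), G_i = 10^(G_i,dB/10)
  Stage 1: F_1 = 10^(0.345/10) = 1.083, G_1 = 10^(19.1/10) = 81.28
  Stage 2: F_2 = 10^(8.57/10) = 7.194, G_2 = 10^(−8.57/10) = 0.1390
Friis cascade:
  F = 1.083 + (7.194 − 1)/81.28 = 1.159
NF = 10 log₁₀(1.159) = 0.64 dB

0.64 dB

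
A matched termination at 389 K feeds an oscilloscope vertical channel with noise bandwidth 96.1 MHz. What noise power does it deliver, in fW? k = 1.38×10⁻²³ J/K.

516 fW

P_n = kTB = 1.38×10⁻²³ × 389 × 9.61×10⁷ = 5.16×10⁻¹³ W = 516 fW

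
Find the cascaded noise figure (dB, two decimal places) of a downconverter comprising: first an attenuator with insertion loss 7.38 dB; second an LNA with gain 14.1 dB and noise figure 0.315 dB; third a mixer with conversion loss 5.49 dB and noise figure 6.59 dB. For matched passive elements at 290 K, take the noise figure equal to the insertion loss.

8.22 dB

Convert to linear (a loss of L dB is a gain of −L dB): F_i = 10^(NF_i/10), G_i = 10^(G_i,dB/10)
  Stage 1: F_1 = 10^(7.38/10) = 5.470, G_1 = 10^(−7.38/10) = 0.1828
  Stage 2: F_2 = 10^(0.315/10) = 1.075, G_2 = 10^(14.1/10) = 25.70
  Stage 3: F_3 = 10^(6.59/10) = 4.560, G_3 = 10^(−5.49/10) = 0.2825
Friis cascade:
  F = 5.470 + (1.075 − 1)/0.1828 + (4.560 − 1)/4.699 = 6.639
NF = 10 log₁₀(6.639) = 8.22 dB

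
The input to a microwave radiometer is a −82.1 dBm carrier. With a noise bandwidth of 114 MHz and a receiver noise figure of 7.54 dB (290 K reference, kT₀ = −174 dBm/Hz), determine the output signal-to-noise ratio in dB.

Noise floor: N = −174 + 10 log₁₀(B) + NF
10 log₁₀(1.14×10⁸) = 80.57 dB
N = −174 + 80.57 + 7.54 = −85.89 dBm
SNR = P_sig − N = −82.1 − (−85.89) = 3.79 dB → 3.8 dB

3.8 dB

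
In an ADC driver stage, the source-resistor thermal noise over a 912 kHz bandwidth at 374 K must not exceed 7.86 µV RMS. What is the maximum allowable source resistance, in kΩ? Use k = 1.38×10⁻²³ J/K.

Johnson–Nyquist: V_n = √(4kTRB) ⇒ R = V_n² / (4kTB)
4kTB = 4 × 1.38×10⁻²³ × 374 × 9.12×10⁵ = 1.88×10⁻¹⁴
R = (7.86×10⁻⁶)² / 1.88×10⁻¹⁴ = 3.28×10³ Ω = 3.28 kΩ

3.28 kΩ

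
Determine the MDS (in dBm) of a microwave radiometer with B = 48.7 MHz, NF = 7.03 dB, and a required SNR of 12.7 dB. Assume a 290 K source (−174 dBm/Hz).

−77.4 dBm

Sensitivity = −174 + 10 log₁₀(B) + NF + SNR_min
= −174 + 76.88 + 7.03 + 12.7
= −77.39 dBm → −77.4 dBm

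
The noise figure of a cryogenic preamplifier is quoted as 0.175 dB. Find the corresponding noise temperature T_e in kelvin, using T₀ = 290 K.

11.9 K

F = 10^(0.175/10) = 1.04112
T_e = (F − 1)·T₀ = (1.04112 − 1) × 290 = 11.9 K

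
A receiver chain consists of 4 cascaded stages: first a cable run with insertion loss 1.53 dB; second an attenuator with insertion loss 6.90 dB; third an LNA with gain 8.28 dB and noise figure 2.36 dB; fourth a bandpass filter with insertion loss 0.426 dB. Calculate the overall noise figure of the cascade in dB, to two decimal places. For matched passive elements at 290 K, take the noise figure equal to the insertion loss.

10.83 dB

Convert to linear (a loss of L dB is a gain of −L dB): F_i = 10^(NF_i/10), G_i = 10^(G_i,dB/10)
  Stage 1: F_1 = 10^(1.53/10) = 1.422, G_1 = 10^(−1.53/10) = 0.7031
  Stage 2: F_2 = 10^(6.90/10) = 4.898, G_2 = 10^(−6.90/10) = 0.2042
  Stage 3: F_3 = 10^(2.36/10) = 1.722, G_3 = 10^(8.28/10) = 6.730
  Stage 4: F_4 = 10^(0.426/10) = 1.103, G_4 = 10^(−0.426/10) = 0.9066
Friis cascade:
  F = 1.422 + (4.898 − 1)/0.7031 + (1.722 − 1)/0.1435 + (1.103 − 1)/0.9661 = 12.10
NF = 10 log₁₀(12.10) = 10.83 dB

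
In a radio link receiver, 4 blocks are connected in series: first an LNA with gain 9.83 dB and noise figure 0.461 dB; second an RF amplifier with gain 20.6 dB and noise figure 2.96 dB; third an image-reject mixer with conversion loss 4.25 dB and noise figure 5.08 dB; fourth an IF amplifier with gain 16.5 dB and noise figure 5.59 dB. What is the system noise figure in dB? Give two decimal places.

Convert to linear (a loss of L dB is a gain of −L dB): F_i = 10^(NF_i/10), G_i = 10^(G_i,dB/10)
  Stage 1: F_1 = 10^(0.461/10) = 1.112, G_1 = 10^(9.83/10) = 9.616
  Stage 2: F_2 = 10^(2.96/10) = 1.977, G_2 = 10^(20.6/10) = 114.8
  Stage 3: F_3 = 10^(5.08/10) = 3.221, G_3 = 10^(−4.25/10) = 0.3758
  Stage 4: F_4 = 10^(5.59/10) = 3.622, G_4 = 10^(16.5/10) = 44.67
Friis cascade:
  F = 1.112 + (1.977 − 1)/9.616 + (3.221 − 1)/1104 + (3.622 − 1)/415.0 = 1.222
NF = 10 log₁₀(1.222) = 0.87 dB

0.87 dB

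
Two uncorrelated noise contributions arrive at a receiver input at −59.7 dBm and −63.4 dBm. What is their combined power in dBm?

Convert to linear, add, convert back:
P₁ = 1.07×10⁻⁹ W, P₂ = 4.57×10⁻¹⁰ W
P_tot = 1.53×10⁻⁹ W → 10 log₁₀(P_tot / 10⁻³) = −58.2 dBm

−58.2 dBm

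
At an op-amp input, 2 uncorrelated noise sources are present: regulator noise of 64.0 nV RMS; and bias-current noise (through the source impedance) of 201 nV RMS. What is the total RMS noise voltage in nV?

Uncorrelated sources add in power (mean-square): V_tot = √(ΣV_i²)
V_tot = √[(6.40×10⁻⁸)² + (2.01×10⁻⁷)²] = 2.11×10⁻⁷ V = 211 nV

211 nV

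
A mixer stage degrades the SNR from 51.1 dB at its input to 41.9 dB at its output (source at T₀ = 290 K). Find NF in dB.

NF (dB) = SNR_in(dB) − SNR_out(dB) when the source is at T₀
NF = 51.1 − 41.9 = 9.2 dB

9.2 dB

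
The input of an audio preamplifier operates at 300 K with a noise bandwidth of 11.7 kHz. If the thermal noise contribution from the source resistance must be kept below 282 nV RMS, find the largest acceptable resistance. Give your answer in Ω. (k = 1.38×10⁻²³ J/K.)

Johnson–Nyquist: V_n = √(4kTRB) ⇒ R = V_n² / (4kTB)
4kTB = 4 × 1.38×10⁻²³ × 300 × 1.17×10⁴ = 1.94×10⁻¹⁶
R = (2.82×10⁻⁷)² / 1.94×10⁻¹⁶ = 4.10×10² Ω = 410 Ω

410 Ω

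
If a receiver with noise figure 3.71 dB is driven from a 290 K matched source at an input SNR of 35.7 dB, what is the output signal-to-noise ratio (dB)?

By definition F = SNR_in/SNR_out, so in dB: SNR_out = SNR_in − NF
SNR_out = 35.7 − 3.71 = 31.99 dB

31.99 dB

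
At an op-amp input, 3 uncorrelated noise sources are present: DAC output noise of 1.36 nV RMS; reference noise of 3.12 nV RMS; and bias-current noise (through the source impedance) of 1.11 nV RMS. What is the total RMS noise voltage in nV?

3.58 nV

Uncorrelated sources add in power (mean-square): V_tot = √(ΣV_i²)
V_tot = √[(1.36×10⁻⁹)² + (3.12×10⁻⁹)² + (1.11×10⁻⁹)²] = 3.58×10⁻⁹ V = 3.58 nV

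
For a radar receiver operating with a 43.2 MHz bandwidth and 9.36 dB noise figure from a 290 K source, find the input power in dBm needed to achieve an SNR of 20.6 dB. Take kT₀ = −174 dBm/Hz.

−67.7 dBm

Sensitivity = −174 + 10 log₁₀(B) + NF + SNR_min
= −174 + 76.35 + 9.36 + 20.6
= −67.69 dBm → −67.7 dBm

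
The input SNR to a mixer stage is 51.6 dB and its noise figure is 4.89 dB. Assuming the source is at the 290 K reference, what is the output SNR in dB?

46.71 dB

By definition F = SNR_in/SNR_out, so in dB: SNR_out = SNR_in − NF
SNR_out = 51.6 − 4.89 = 46.71 dB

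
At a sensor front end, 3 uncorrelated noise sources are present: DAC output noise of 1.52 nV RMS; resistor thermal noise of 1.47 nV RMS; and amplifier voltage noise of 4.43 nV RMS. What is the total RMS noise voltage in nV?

Uncorrelated sources add in power (mean-square): V_tot = √(ΣV_i²)
V_tot = √[(1.52×10⁻⁹)² + (1.47×10⁻⁹)² + (4.43×10⁻⁹)²] = 4.91×10⁻⁹ V = 4.91 nV

4.91 nV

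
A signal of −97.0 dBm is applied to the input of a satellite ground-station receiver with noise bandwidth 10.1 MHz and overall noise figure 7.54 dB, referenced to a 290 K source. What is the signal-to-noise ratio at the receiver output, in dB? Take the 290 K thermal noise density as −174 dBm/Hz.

−0.6 dB

Noise floor: N = −174 + 10 log₁₀(B) + NF
10 log₁₀(1.01×10⁷) = 70.04 dB
N = −174 + 70.04 + 7.54 = −96.42 dBm
SNR = P_sig − N = −97.0 − (−96.42) = −0.58 dB → −0.6 dB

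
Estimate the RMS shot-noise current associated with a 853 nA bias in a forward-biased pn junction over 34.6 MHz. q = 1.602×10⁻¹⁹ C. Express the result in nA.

I_n = √(2qI·B)
2qI·B = 2 × 1.602×10⁻¹⁹ × 8.53×10⁻⁷ × 3.46×10⁷ = 9.46×10⁻¹⁸ A²
I_n = √(9.46×10⁻¹⁸) = 3.08×10⁻⁹ A = 3.08 nA

3.08 nA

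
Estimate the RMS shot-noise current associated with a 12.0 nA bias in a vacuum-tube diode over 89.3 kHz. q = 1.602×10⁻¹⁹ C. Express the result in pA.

18.5 pA

I_n = √(2qI·B)
2qI·B = 2 × 1.602×10⁻¹⁹ × 1.20×10⁻⁸ × 8.93×10⁴ = 3.43×10⁻²² A²
I_n = √(3.43×10⁻²²) = 1.85×10⁻¹¹ A = 18.5 pA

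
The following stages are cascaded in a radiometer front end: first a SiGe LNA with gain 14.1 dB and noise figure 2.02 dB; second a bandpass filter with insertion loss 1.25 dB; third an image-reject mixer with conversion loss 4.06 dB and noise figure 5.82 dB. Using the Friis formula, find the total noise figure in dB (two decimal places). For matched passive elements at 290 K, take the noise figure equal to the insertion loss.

2.43 dB

Convert to linear (a loss of L dB is a gain of −L dB): F_i = 10^(NF_i/10), G_i = 10^(G_i,dB/10)
  Stage 1: F_1 = 10^(2.02/10) = 1.592, G_1 = 10^(14.1/10) = 25.70
  Stage 2: F_2 = 10^(1.25/10) = 1.334, G_2 = 10^(−1.25/10) = 0.7499
  Stage 3: F_3 = 10^(5.82/10) = 3.819, G_3 = 10^(−4.06/10) = 0.3926
Friis cascade:
  F = 1.592 + (1.334 − 1)/25.70 + (3.819 − 1)/19.28 = 1.751
NF = 10 log₁₀(1.751) = 2.43 dB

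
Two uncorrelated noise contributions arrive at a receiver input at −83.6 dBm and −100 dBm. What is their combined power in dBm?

−83.5 dBm

Convert to linear, add, convert back:
P₁ = 4.37×10⁻¹² W, P₂ = 1.00×10⁻¹³ W
P_tot = 4.47×10⁻¹² W → 10 log₁₀(P_tot / 10⁻³) = −83.5 dBm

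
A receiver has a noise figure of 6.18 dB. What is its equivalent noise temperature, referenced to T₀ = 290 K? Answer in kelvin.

F = 10^(6.18/10) = 4.14954
T_e = (F − 1)·T₀ = (4.14954 − 1) × 290 = 913 K

913 K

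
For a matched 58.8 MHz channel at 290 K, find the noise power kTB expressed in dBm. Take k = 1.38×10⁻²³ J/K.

−96.3 dBm

P_n = kTB = 1.38×10⁻²³ × 290 × 5.88×10⁷ = 2.35×10⁻¹³ W
In dBm: 10 log₁₀(2.35×10⁻¹³ / 10⁻³) = −96.3 dBm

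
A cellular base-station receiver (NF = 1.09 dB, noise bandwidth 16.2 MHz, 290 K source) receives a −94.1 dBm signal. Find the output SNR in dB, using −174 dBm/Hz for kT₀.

6.7 dB

Noise floor: N = −174 + 10 log₁₀(B) + NF
10 log₁₀(1.62×10⁷) = 72.1 dB
N = −174 + 72.1 + 1.09 = −100.81 dBm
SNR = P_sig − N = −94.1 − (−100.81) = 6.71 dB → 6.7 dB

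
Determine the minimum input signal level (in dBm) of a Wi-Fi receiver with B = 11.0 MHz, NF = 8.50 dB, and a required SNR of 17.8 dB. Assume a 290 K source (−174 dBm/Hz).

Sensitivity = −174 + 10 log₁₀(B) + NF + SNR_min
= −174 + 70.41 + 8.50 + 17.8
= −77.29 dBm → −77.3 dBm

−77.3 dBm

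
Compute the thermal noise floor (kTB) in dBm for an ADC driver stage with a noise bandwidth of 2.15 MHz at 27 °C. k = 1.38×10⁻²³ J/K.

T = 27 °C + 273.15 = 300.15 K
P_n = kTB = 1.38×10⁻²³ × 300.15 × 2.15×10⁶ = 8.91×10⁻¹⁵ W
In dBm: 10 log₁₀(8.91×10⁻¹⁵ / 10⁻³) = −110.5 dBm

−110.5 dBm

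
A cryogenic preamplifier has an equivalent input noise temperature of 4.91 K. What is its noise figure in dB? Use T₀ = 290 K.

0.073 dB

F = 1 + T_e/T₀ = 1 + 4.91/290 = 1.01693
NF = 10 log₁₀(1.01693) = 0.073 dB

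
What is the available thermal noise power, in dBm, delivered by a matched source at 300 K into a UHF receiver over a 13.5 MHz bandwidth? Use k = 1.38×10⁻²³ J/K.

−102.5 dBm

P_n = kTB = 1.38×10⁻²³ × 300 × 1.35×10⁷ = 5.59×10⁻¹⁴ W
In dBm: 10 log₁₀(5.59×10⁻¹⁴ / 10⁻³) = −102.5 dBm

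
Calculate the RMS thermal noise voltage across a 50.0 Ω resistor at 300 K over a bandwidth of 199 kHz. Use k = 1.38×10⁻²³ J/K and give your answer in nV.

V_n = √(4kTRB)
4kTRB = 4 × 1.38×10⁻²³ × 300 × 5.00×10¹ × 1.99×10⁵ = 1.65×10⁻¹³ V²
V_n = √(1.65×10⁻¹³) = 4.06×10⁻⁷ V = 406 nV

406 nV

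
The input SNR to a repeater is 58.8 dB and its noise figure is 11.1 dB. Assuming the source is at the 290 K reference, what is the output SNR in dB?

47.7 dB

By definition F = SNR_in/SNR_out, so in dB: SNR_out = SNR_in − NF
SNR_out = 58.8 − 11.1 = 47.7 dB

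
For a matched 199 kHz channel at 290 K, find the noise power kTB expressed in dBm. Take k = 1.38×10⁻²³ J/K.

P_n = kTB = 1.38×10⁻²³ × 290 × 1.99×10⁵ = 7.96×10⁻¹⁶ W
In dBm: 10 log₁₀(7.96×10⁻¹⁶ / 10⁻³) = −121.0 dBm

−121.0 dBm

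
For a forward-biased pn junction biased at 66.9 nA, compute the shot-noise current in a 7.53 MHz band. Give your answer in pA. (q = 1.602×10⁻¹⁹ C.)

402 pA

I_n = √(2qI·B)
2qI·B = 2 × 1.602×10⁻¹⁹ × 6.69×10⁻⁸ × 7.53×10⁶ = 1.61×10⁻¹⁹ A²
I_n = √(1.61×10⁻¹⁹) = 4.02×10⁻¹⁰ A = 402 pA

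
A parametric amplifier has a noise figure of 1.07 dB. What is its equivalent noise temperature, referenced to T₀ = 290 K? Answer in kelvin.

F = 10^(1.07/10) = 1.27938
T_e = (F − 1)·T₀ = (1.27938 − 1) × 290 = 81.0 K

81.0 K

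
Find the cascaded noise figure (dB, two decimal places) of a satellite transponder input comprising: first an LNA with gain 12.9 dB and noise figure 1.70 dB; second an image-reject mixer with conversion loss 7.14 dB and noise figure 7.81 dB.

2.40 dB

Convert to linear (a loss of L dB is a gain of −L dB): F_i = 10^(NF_i/10), G_i = 10^(G_i,dB/10)
  Stage 1: F_1 = 10^(1.70/10) = 1.479, G_1 = 10^(12.9/10) = 19.50
  Stage 2: F_2 = 10^(7.81/10) = 6.039, G_2 = 10^(−7.14/10) = 0.1932
Friis cascade:
  F = 1.479 + (6.039 − 1)/19.50 = 1.738
NF = 10 log₁₀(1.738) = 2.40 dB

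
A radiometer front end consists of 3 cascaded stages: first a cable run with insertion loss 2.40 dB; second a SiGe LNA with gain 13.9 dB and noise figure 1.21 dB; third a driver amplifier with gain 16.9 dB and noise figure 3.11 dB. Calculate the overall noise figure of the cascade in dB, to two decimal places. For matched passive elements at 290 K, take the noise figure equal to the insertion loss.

Convert to linear (a loss of L dB is a gain of −L dB): F_i = 10^(NF_i/10), G_i = 10^(G_i,dB/10)
  Stage 1: F_1 = 10^(2.40/10) = 1.738, G_1 = 10^(−2.40/10) = 0.5754
  Stage 2: F_2 = 10^(1.21/10) = 1.321, G_2 = 10^(13.9/10) = 24.55
  Stage 3: F_3 = 10^(3.11/10) = 2.046, G_3 = 10^(16.9/10) = 48.98
Friis cascade:
  F = 1.738 + (1.321 − 1)/0.5754 + (2.046 − 1)/14.13 = 2.370
NF = 10 log₁₀(2.370) = 3.75 dB

3.75 dB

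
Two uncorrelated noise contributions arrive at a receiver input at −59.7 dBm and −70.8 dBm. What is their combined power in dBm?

−59.4 dBm

Convert to linear, add, convert back:
P₁ = 1.07×10⁻⁹ W, P₂ = 8.32×10⁻¹¹ W
P_tot = 1.15×10⁻⁹ W → 10 log₁₀(P_tot / 10⁻³) = −59.4 dBm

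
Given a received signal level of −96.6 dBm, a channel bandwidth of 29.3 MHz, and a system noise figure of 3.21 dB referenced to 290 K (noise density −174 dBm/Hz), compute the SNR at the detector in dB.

−0.5 dB

Noise floor: N = −174 + 10 log₁₀(B) + NF
10 log₁₀(2.93×10⁷) = 74.67 dB
N = −174 + 74.67 + 3.21 = −96.12 dBm
SNR = P_sig − N = −96.6 − (−96.12) = −0.48 dB → −0.5 dB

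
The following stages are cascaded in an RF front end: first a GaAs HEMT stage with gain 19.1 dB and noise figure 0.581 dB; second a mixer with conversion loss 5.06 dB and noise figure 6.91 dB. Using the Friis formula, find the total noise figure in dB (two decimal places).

Convert to linear (a loss of L dB is a gain of −L dB): F_i = 10^(NF_i/10), G_i = 10^(G_i,dB/10)
  Stage 1: F_1 = 10^(0.581/10) = 1.143, G_1 = 10^(19.1/10) = 81.28
  Stage 2: F_2 = 10^(6.91/10) = 4.909, G_2 = 10^(−5.06/10) = 0.3119
Friis cascade:
  F = 1.143 + (4.909 − 1)/81.28 = 1.191
NF = 10 log₁₀(1.191) = 0.76 dB

0.76 dB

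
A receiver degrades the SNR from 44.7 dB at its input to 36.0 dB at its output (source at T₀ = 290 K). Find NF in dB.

8.7 dB

NF (dB) = SNR_in(dB) − SNR_out(dB) when the source is at T₀
NF = 44.7 − 36.0 = 8.7 dB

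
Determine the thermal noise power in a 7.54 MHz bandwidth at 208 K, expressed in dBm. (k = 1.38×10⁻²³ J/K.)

−106.6 dBm

P_n = kTB = 1.38×10⁻²³ × 208 × 7.54×10⁶ = 2.16×10⁻¹⁴ W
In dBm: 10 log₁₀(2.16×10⁻¹⁴ / 10⁻³) = −106.6 dBm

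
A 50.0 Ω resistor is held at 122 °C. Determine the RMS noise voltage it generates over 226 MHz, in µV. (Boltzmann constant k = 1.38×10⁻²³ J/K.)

T = 122 °C + 273.15 = 395.15 K
V_n = √(4kTRB)
4kTRB = 4 × 1.38×10⁻²³ × 395.15 × 5.00×10¹ × 2.26×10⁸ = 2.46×10⁻¹⁰ V²
V_n = √(2.46×10⁻¹⁰) = 1.57×10⁻⁵ V = 15.7 µV

15.7 µV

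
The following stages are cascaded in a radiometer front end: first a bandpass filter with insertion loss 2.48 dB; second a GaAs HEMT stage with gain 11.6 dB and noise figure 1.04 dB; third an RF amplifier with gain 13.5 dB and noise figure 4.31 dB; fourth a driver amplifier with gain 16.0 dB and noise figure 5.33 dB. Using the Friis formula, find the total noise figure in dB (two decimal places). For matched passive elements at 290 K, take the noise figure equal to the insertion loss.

3.93 dB

Convert to linear (a loss of L dB is a gain of −L dB): F_i = 10^(NF_i/10), G_i = 10^(G_i,dB/10)
  Stage 1: F_1 = 10^(2.48/10) = 1.770, G_1 = 10^(−2.48/10) = 0.5649
  Stage 2: F_2 = 10^(1.04/10) = 1.271, G_2 = 10^(11.6/10) = 14.45
  Stage 3: F_3 = 10^(4.31/10) = 2.698, G_3 = 10^(13.5/10) = 22.39
  Stage 4: F_4 = 10^(5.33/10) = 3.412, G_4 = 10^(16.0/10) = 39.81
Friis cascade:
  F = 1.770 + (1.271 − 1)/0.5649 + (2.698 − 1)/8.166 + (3.412 − 1)/182.8 = 2.470
NF = 10 log₁₀(2.470) = 3.93 dB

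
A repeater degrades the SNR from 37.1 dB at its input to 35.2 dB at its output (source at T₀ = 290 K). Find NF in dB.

NF (dB) = SNR_in(dB) − SNR_out(dB) when the source is at T₀
NF = 37.1 − 35.2 = 1.9 dB

1.9 dB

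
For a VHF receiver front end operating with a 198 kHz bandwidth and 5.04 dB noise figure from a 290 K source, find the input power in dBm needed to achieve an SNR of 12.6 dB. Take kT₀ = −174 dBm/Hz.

−103.4 dBm

Sensitivity = −174 + 10 log₁₀(B) + NF + SNR_min
= −174 + 52.97 + 5.04 + 12.6
= −103.39 dBm → −103.4 dBm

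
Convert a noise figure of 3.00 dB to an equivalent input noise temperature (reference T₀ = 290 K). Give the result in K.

F = 10^(3.00/10) = 1.99526
T_e = (F − 1)·T₀ = (1.99526 − 1) × 290 = 289 K

289 K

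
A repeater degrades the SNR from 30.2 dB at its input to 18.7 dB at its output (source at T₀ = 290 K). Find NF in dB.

11.5 dB

NF (dB) = SNR_in(dB) − SNR_out(dB) when the source is at T₀
NF = 30.2 − 18.7 = 11.5 dB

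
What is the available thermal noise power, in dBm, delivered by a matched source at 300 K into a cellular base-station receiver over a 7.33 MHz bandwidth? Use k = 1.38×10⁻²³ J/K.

P_n = kTB = 1.38×10⁻²³ × 300 × 7.33×10⁶ = 3.03×10⁻¹⁴ W
In dBm: 10 log₁₀(3.03×10⁻¹⁴ / 10⁻³) = −105.2 dBm

−105.2 dBm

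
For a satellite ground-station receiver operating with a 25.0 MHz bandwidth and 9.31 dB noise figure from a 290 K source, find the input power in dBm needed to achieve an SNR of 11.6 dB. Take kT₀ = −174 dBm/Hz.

Sensitivity = −174 + 10 log₁₀(B) + NF + SNR_min
= −174 + 73.98 + 9.31 + 11.6
= −79.11 dBm → −79.1 dBm

−79.1 dBm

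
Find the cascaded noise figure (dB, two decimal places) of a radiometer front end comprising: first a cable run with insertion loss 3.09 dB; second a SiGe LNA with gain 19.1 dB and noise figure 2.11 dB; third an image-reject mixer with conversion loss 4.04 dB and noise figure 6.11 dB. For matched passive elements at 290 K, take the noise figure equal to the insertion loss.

Convert to linear (a loss of L dB is a gain of −L dB): F_i = 10^(NF_i/10), G_i = 10^(G_i,dB/10)
  Stage 1: F_1 = 10^(3.09/10) = 2.037, G_1 = 10^(−3.09/10) = 0.4909
  Stage 2: F_2 = 10^(2.11/10) = 1.626, G_2 = 10^(19.1/10) = 81.28
  Stage 3: F_3 = 10^(6.11/10) = 4.083, G_3 = 10^(−4.04/10) = 0.3945
Friis cascade:
  F = 2.037 + (1.626 − 1)/0.4909 + (4.083 − 1)/39.90 = 3.389
NF = 10 log₁₀(3.389) = 5.30 dB

5.30 dB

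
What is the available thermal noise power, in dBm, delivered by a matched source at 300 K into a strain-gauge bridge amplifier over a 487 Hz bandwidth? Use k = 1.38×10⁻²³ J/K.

P_n = kTB = 1.38×10⁻²³ × 300 × 4.87×10² = 2.02×10⁻¹⁸ W
In dBm: 10 log₁₀(2.02×10⁻¹⁸ / 10⁻³) = −147.0 dBm

−147.0 dBm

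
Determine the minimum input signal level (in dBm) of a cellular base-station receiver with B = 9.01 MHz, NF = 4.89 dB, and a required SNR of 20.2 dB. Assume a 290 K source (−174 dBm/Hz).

−79.4 dBm

Sensitivity = −174 + 10 log₁₀(B) + NF + SNR_min
= −174 + 69.55 + 4.89 + 20.2
= −79.36 dBm → −79.4 dBm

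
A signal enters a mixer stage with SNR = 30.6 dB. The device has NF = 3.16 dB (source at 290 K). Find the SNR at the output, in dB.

By definition F = SNR_in/SNR_out, so in dB: SNR_out = SNR_in − NF
SNR_out = 30.6 − 3.16 = 27.44 dB

27.44 dB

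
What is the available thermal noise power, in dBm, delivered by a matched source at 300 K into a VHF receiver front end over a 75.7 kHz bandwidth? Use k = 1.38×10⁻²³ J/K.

−125.0 dBm

P_n = kTB = 1.38×10⁻²³ × 300 × 7.57×10⁴ = 3.13×10⁻¹⁶ W
In dBm: 10 log₁₀(3.13×10⁻¹⁶ / 10⁻³) = −125.0 dBm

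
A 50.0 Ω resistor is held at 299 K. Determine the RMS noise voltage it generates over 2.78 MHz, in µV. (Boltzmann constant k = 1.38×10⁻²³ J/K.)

1.51 µV

V_n = √(4kTRB)
4kTRB = 4 × 1.38×10⁻²³ × 299 × 5.00×10¹ × 2.78×10⁶ = 2.29×10⁻¹² V²
V_n = √(2.29×10⁻¹²) = 1.51×10⁻⁶ V = 1.51 µV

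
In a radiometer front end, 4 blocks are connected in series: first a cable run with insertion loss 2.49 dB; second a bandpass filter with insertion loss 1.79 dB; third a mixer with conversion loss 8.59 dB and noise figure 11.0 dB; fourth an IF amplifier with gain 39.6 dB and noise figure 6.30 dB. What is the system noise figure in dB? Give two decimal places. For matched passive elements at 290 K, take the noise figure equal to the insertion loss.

19.87 dB

Convert to linear (a loss of L dB is a gain of −L dB): F_i = 10^(NF_i/10), G_i = 10^(G_i,dB/10)
  Stage 1: F_1 = 10^(2.49/10) = 1.774, G_1 = 10^(−2.49/10) = 0.5636
  Stage 2: F_2 = 10^(1.79/10) = 1.510, G_2 = 10^(−1.79/10) = 0.6622
  Stage 3: F_3 = 10^(11.0/10) = 12.59, G_3 = 10^(−8.59/10) = 0.1384
  Stage 4: F_4 = 10^(6.30/10) = 4.266, G_4 = 10^(39.6/10) = 9120
Friis cascade:
  F = 1.774 + (1.510 − 1)/0.5636 + (12.59 − 1)/0.3733 + (4.266 − 1)/0.05164 = 96.97
NF = 10 log₁₀(96.97) = 19.87 dB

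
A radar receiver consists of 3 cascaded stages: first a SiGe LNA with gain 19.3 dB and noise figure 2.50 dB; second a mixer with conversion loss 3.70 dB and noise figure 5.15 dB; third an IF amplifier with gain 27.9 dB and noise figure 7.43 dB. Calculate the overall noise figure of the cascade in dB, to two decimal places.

Convert to linear (a loss of L dB is a gain of −L dB): F_i = 10^(NF_i/10), G_i = 10^(G_i,dB/10)
  Stage 1: F_1 = 10^(2.50/10) = 1.778, G_1 = 10^(19.3/10) = 85.11
  Stage 2: F_2 = 10^(5.15/10) = 3.273, G_2 = 10^(−3.70/10) = 0.4266
  Stage 3: F_3 = 10^(7.43/10) = 5.534, G_3 = 10^(27.9/10) = 616.6
Friis cascade:
  F = 1.778 + (3.273 − 1)/85.11 + (5.534 − 1)/36.31 = 1.930
NF = 10 log₁₀(1.930) = 2.86 dB

2.86 dB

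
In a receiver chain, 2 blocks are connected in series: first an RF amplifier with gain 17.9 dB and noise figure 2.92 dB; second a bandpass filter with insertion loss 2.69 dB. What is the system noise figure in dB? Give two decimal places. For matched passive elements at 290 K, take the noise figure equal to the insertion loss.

Convert to linear (a loss of L dB is a gain of −L dB): F_i = 10^(NF_i/10), G_i = 10^(G_i,dB/10)
  Stage 1: F_1 = 10^(2.92/10) = 1.959, G_1 = 10^(17.9/10) = 61.66
  Stage 2: F_2 = 10^(2.69/10) = 1.858, G_2 = 10^(−2.69/10) = 0.5383
Friis cascade:
  F = 1.959 + (1.858 − 1)/61.66 = 1.973
NF = 10 log₁₀(1.973) = 2.95 dB

2.95 dB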